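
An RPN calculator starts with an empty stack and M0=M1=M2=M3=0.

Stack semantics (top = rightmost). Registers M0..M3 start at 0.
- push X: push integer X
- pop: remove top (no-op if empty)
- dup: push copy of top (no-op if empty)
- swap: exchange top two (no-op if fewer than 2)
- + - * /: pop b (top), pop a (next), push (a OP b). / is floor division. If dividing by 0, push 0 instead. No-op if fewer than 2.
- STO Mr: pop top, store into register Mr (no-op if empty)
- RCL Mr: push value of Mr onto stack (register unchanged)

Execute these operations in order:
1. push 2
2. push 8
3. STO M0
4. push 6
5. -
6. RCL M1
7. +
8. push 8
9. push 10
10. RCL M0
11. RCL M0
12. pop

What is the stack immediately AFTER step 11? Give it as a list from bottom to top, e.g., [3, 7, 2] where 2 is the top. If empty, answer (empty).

After op 1 (push 2): stack=[2] mem=[0,0,0,0]
After op 2 (push 8): stack=[2,8] mem=[0,0,0,0]
After op 3 (STO M0): stack=[2] mem=[8,0,0,0]
After op 4 (push 6): stack=[2,6] mem=[8,0,0,0]
After op 5 (-): stack=[-4] mem=[8,0,0,0]
After op 6 (RCL M1): stack=[-4,0] mem=[8,0,0,0]
After op 7 (+): stack=[-4] mem=[8,0,0,0]
After op 8 (push 8): stack=[-4,8] mem=[8,0,0,0]
After op 9 (push 10): stack=[-4,8,10] mem=[8,0,0,0]
After op 10 (RCL M0): stack=[-4,8,10,8] mem=[8,0,0,0]
After op 11 (RCL M0): stack=[-4,8,10,8,8] mem=[8,0,0,0]

[-4, 8, 10, 8, 8]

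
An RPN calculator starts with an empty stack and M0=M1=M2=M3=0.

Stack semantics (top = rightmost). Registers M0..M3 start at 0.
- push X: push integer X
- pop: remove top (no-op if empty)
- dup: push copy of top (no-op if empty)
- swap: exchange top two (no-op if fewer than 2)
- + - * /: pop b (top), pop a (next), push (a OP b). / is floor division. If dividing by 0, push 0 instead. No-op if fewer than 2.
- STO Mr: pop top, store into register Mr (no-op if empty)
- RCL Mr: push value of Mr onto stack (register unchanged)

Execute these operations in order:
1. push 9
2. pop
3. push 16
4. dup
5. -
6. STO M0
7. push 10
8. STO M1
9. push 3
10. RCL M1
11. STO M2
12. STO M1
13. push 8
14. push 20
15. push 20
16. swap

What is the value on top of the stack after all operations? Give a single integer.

After op 1 (push 9): stack=[9] mem=[0,0,0,0]
After op 2 (pop): stack=[empty] mem=[0,0,0,0]
After op 3 (push 16): stack=[16] mem=[0,0,0,0]
After op 4 (dup): stack=[16,16] mem=[0,0,0,0]
After op 5 (-): stack=[0] mem=[0,0,0,0]
After op 6 (STO M0): stack=[empty] mem=[0,0,0,0]
After op 7 (push 10): stack=[10] mem=[0,0,0,0]
After op 8 (STO M1): stack=[empty] mem=[0,10,0,0]
After op 9 (push 3): stack=[3] mem=[0,10,0,0]
After op 10 (RCL M1): stack=[3,10] mem=[0,10,0,0]
After op 11 (STO M2): stack=[3] mem=[0,10,10,0]
After op 12 (STO M1): stack=[empty] mem=[0,3,10,0]
After op 13 (push 8): stack=[8] mem=[0,3,10,0]
After op 14 (push 20): stack=[8,20] mem=[0,3,10,0]
After op 15 (push 20): stack=[8,20,20] mem=[0,3,10,0]
After op 16 (swap): stack=[8,20,20] mem=[0,3,10,0]

Answer: 20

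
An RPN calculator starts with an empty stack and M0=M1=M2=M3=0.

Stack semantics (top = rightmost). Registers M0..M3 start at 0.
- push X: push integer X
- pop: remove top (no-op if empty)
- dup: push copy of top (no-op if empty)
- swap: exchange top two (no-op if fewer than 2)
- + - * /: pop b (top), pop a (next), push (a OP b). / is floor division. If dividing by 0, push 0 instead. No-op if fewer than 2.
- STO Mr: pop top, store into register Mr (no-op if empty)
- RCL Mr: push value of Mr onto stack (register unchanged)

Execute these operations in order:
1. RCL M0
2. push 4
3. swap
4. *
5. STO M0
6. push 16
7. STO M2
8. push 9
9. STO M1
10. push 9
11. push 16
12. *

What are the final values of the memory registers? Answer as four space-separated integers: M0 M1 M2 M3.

After op 1 (RCL M0): stack=[0] mem=[0,0,0,0]
After op 2 (push 4): stack=[0,4] mem=[0,0,0,0]
After op 3 (swap): stack=[4,0] mem=[0,0,0,0]
After op 4 (*): stack=[0] mem=[0,0,0,0]
After op 5 (STO M0): stack=[empty] mem=[0,0,0,0]
After op 6 (push 16): stack=[16] mem=[0,0,0,0]
After op 7 (STO M2): stack=[empty] mem=[0,0,16,0]
After op 8 (push 9): stack=[9] mem=[0,0,16,0]
After op 9 (STO M1): stack=[empty] mem=[0,9,16,0]
After op 10 (push 9): stack=[9] mem=[0,9,16,0]
After op 11 (push 16): stack=[9,16] mem=[0,9,16,0]
After op 12 (*): stack=[144] mem=[0,9,16,0]

Answer: 0 9 16 0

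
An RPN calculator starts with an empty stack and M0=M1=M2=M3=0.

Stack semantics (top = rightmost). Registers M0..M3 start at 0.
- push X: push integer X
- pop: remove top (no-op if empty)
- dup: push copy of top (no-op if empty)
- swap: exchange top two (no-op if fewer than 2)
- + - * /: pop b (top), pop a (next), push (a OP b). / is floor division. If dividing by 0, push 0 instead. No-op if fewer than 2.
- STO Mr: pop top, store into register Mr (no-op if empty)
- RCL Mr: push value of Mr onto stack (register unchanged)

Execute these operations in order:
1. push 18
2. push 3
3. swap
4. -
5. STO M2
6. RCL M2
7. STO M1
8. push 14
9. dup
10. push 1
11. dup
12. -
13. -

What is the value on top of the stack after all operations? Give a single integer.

After op 1 (push 18): stack=[18] mem=[0,0,0,0]
After op 2 (push 3): stack=[18,3] mem=[0,0,0,0]
After op 3 (swap): stack=[3,18] mem=[0,0,0,0]
After op 4 (-): stack=[-15] mem=[0,0,0,0]
After op 5 (STO M2): stack=[empty] mem=[0,0,-15,0]
After op 6 (RCL M2): stack=[-15] mem=[0,0,-15,0]
After op 7 (STO M1): stack=[empty] mem=[0,-15,-15,0]
After op 8 (push 14): stack=[14] mem=[0,-15,-15,0]
After op 9 (dup): stack=[14,14] mem=[0,-15,-15,0]
After op 10 (push 1): stack=[14,14,1] mem=[0,-15,-15,0]
After op 11 (dup): stack=[14,14,1,1] mem=[0,-15,-15,0]
After op 12 (-): stack=[14,14,0] mem=[0,-15,-15,0]
After op 13 (-): stack=[14,14] mem=[0,-15,-15,0]

Answer: 14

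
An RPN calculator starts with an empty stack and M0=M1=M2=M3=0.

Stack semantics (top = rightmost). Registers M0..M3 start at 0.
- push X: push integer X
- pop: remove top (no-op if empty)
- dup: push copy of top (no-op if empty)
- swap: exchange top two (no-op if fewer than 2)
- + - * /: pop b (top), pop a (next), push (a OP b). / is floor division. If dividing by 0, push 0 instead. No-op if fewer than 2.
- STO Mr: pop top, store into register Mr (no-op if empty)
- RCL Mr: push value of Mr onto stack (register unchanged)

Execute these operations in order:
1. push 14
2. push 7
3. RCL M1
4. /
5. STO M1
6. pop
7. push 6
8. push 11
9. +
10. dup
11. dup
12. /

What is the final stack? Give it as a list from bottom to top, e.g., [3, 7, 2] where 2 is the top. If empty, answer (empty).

Answer: [17, 1]

Derivation:
After op 1 (push 14): stack=[14] mem=[0,0,0,0]
After op 2 (push 7): stack=[14,7] mem=[0,0,0,0]
After op 3 (RCL M1): stack=[14,7,0] mem=[0,0,0,0]
After op 4 (/): stack=[14,0] mem=[0,0,0,0]
After op 5 (STO M1): stack=[14] mem=[0,0,0,0]
After op 6 (pop): stack=[empty] mem=[0,0,0,0]
After op 7 (push 6): stack=[6] mem=[0,0,0,0]
After op 8 (push 11): stack=[6,11] mem=[0,0,0,0]
After op 9 (+): stack=[17] mem=[0,0,0,0]
After op 10 (dup): stack=[17,17] mem=[0,0,0,0]
After op 11 (dup): stack=[17,17,17] mem=[0,0,0,0]
After op 12 (/): stack=[17,1] mem=[0,0,0,0]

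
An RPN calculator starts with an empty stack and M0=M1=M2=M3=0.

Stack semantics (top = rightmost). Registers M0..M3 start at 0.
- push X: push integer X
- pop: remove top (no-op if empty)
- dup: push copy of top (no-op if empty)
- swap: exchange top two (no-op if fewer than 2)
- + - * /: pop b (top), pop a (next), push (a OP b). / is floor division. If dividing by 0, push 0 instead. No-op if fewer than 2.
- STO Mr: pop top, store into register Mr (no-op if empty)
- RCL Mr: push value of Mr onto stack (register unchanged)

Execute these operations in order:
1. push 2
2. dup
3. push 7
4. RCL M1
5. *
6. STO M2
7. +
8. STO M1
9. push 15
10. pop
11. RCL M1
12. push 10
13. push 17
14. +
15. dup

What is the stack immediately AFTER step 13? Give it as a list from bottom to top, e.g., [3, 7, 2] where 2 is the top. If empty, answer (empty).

After op 1 (push 2): stack=[2] mem=[0,0,0,0]
After op 2 (dup): stack=[2,2] mem=[0,0,0,0]
After op 3 (push 7): stack=[2,2,7] mem=[0,0,0,0]
After op 4 (RCL M1): stack=[2,2,7,0] mem=[0,0,0,0]
After op 5 (*): stack=[2,2,0] mem=[0,0,0,0]
After op 6 (STO M2): stack=[2,2] mem=[0,0,0,0]
After op 7 (+): stack=[4] mem=[0,0,0,0]
After op 8 (STO M1): stack=[empty] mem=[0,4,0,0]
After op 9 (push 15): stack=[15] mem=[0,4,0,0]
After op 10 (pop): stack=[empty] mem=[0,4,0,0]
After op 11 (RCL M1): stack=[4] mem=[0,4,0,0]
After op 12 (push 10): stack=[4,10] mem=[0,4,0,0]
After op 13 (push 17): stack=[4,10,17] mem=[0,4,0,0]

[4, 10, 17]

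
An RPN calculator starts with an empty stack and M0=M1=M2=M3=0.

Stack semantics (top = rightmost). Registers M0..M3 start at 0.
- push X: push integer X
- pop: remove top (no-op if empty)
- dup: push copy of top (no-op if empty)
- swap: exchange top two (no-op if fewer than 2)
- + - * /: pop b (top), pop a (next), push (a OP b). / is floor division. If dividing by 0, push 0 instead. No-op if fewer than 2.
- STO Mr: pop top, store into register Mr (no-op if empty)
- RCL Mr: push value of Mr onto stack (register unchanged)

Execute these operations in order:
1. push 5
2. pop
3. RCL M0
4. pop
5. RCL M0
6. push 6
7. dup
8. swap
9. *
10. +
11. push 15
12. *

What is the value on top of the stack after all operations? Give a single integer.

Answer: 540

Derivation:
After op 1 (push 5): stack=[5] mem=[0,0,0,0]
After op 2 (pop): stack=[empty] mem=[0,0,0,0]
After op 3 (RCL M0): stack=[0] mem=[0,0,0,0]
After op 4 (pop): stack=[empty] mem=[0,0,0,0]
After op 5 (RCL M0): stack=[0] mem=[0,0,0,0]
After op 6 (push 6): stack=[0,6] mem=[0,0,0,0]
After op 7 (dup): stack=[0,6,6] mem=[0,0,0,0]
After op 8 (swap): stack=[0,6,6] mem=[0,0,0,0]
After op 9 (*): stack=[0,36] mem=[0,0,0,0]
After op 10 (+): stack=[36] mem=[0,0,0,0]
After op 11 (push 15): stack=[36,15] mem=[0,0,0,0]
After op 12 (*): stack=[540] mem=[0,0,0,0]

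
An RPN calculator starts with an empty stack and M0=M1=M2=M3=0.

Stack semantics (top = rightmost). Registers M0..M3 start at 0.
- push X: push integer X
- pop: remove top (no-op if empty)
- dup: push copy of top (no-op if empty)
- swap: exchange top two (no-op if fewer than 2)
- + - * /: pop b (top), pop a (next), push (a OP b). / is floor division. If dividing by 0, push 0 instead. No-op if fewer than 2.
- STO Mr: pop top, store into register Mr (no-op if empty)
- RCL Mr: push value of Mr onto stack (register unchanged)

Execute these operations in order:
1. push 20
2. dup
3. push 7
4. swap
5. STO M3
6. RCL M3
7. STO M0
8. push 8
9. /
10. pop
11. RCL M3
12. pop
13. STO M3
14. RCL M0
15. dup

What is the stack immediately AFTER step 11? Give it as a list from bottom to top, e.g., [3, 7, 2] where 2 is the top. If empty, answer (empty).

After op 1 (push 20): stack=[20] mem=[0,0,0,0]
After op 2 (dup): stack=[20,20] mem=[0,0,0,0]
After op 3 (push 7): stack=[20,20,7] mem=[0,0,0,0]
After op 4 (swap): stack=[20,7,20] mem=[0,0,0,0]
After op 5 (STO M3): stack=[20,7] mem=[0,0,0,20]
After op 6 (RCL M3): stack=[20,7,20] mem=[0,0,0,20]
After op 7 (STO M0): stack=[20,7] mem=[20,0,0,20]
After op 8 (push 8): stack=[20,7,8] mem=[20,0,0,20]
After op 9 (/): stack=[20,0] mem=[20,0,0,20]
After op 10 (pop): stack=[20] mem=[20,0,0,20]
After op 11 (RCL M3): stack=[20,20] mem=[20,0,0,20]

[20, 20]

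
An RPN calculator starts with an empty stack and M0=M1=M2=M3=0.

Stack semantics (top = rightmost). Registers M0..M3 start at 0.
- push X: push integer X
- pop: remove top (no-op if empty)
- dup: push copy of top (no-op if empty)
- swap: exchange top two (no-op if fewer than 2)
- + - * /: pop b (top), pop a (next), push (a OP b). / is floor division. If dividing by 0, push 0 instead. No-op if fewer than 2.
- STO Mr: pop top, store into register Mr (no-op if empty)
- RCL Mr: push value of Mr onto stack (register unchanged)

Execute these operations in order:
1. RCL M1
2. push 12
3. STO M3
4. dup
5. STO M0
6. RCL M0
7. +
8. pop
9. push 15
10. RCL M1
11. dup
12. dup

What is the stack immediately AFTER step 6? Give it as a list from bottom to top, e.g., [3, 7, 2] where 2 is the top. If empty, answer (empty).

After op 1 (RCL M1): stack=[0] mem=[0,0,0,0]
After op 2 (push 12): stack=[0,12] mem=[0,0,0,0]
After op 3 (STO M3): stack=[0] mem=[0,0,0,12]
After op 4 (dup): stack=[0,0] mem=[0,0,0,12]
After op 5 (STO M0): stack=[0] mem=[0,0,0,12]
After op 6 (RCL M0): stack=[0,0] mem=[0,0,0,12]

[0, 0]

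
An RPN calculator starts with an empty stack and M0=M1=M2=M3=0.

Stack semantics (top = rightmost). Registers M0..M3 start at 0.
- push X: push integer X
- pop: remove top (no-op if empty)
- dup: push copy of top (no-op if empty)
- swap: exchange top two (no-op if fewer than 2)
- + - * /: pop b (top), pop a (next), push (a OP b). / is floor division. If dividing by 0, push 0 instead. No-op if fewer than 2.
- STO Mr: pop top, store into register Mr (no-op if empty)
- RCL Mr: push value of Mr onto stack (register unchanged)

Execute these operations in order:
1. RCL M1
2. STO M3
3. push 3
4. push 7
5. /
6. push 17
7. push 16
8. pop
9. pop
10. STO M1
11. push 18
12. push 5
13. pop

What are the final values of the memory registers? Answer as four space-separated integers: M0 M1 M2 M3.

After op 1 (RCL M1): stack=[0] mem=[0,0,0,0]
After op 2 (STO M3): stack=[empty] mem=[0,0,0,0]
After op 3 (push 3): stack=[3] mem=[0,0,0,0]
After op 4 (push 7): stack=[3,7] mem=[0,0,0,0]
After op 5 (/): stack=[0] mem=[0,0,0,0]
After op 6 (push 17): stack=[0,17] mem=[0,0,0,0]
After op 7 (push 16): stack=[0,17,16] mem=[0,0,0,0]
After op 8 (pop): stack=[0,17] mem=[0,0,0,0]
After op 9 (pop): stack=[0] mem=[0,0,0,0]
After op 10 (STO M1): stack=[empty] mem=[0,0,0,0]
After op 11 (push 18): stack=[18] mem=[0,0,0,0]
After op 12 (push 5): stack=[18,5] mem=[0,0,0,0]
After op 13 (pop): stack=[18] mem=[0,0,0,0]

Answer: 0 0 0 0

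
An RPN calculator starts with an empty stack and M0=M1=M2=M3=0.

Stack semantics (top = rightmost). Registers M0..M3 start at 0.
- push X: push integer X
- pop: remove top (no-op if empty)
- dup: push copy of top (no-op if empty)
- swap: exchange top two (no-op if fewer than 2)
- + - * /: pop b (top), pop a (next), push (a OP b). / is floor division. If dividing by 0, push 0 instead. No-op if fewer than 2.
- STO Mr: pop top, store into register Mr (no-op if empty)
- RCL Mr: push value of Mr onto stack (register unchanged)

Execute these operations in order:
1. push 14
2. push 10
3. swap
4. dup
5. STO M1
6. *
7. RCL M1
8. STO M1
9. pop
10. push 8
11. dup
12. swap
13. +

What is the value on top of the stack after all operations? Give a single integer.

Answer: 16

Derivation:
After op 1 (push 14): stack=[14] mem=[0,0,0,0]
After op 2 (push 10): stack=[14,10] mem=[0,0,0,0]
After op 3 (swap): stack=[10,14] mem=[0,0,0,0]
After op 4 (dup): stack=[10,14,14] mem=[0,0,0,0]
After op 5 (STO M1): stack=[10,14] mem=[0,14,0,0]
After op 6 (*): stack=[140] mem=[0,14,0,0]
After op 7 (RCL M1): stack=[140,14] mem=[0,14,0,0]
After op 8 (STO M1): stack=[140] mem=[0,14,0,0]
After op 9 (pop): stack=[empty] mem=[0,14,0,0]
After op 10 (push 8): stack=[8] mem=[0,14,0,0]
After op 11 (dup): stack=[8,8] mem=[0,14,0,0]
After op 12 (swap): stack=[8,8] mem=[0,14,0,0]
After op 13 (+): stack=[16] mem=[0,14,0,0]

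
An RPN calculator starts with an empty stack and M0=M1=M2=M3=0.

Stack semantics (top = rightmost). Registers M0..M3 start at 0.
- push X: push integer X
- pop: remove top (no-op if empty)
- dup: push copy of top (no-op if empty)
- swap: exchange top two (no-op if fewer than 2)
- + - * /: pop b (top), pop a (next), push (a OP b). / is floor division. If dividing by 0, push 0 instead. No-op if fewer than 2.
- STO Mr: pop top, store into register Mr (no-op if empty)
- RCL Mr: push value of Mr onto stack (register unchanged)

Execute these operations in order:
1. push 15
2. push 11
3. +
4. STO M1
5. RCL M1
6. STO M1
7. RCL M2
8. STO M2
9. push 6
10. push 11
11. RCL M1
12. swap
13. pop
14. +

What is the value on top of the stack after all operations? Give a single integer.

After op 1 (push 15): stack=[15] mem=[0,0,0,0]
After op 2 (push 11): stack=[15,11] mem=[0,0,0,0]
After op 3 (+): stack=[26] mem=[0,0,0,0]
After op 4 (STO M1): stack=[empty] mem=[0,26,0,0]
After op 5 (RCL M1): stack=[26] mem=[0,26,0,0]
After op 6 (STO M1): stack=[empty] mem=[0,26,0,0]
After op 7 (RCL M2): stack=[0] mem=[0,26,0,0]
After op 8 (STO M2): stack=[empty] mem=[0,26,0,0]
After op 9 (push 6): stack=[6] mem=[0,26,0,0]
After op 10 (push 11): stack=[6,11] mem=[0,26,0,0]
After op 11 (RCL M1): stack=[6,11,26] mem=[0,26,0,0]
After op 12 (swap): stack=[6,26,11] mem=[0,26,0,0]
After op 13 (pop): stack=[6,26] mem=[0,26,0,0]
After op 14 (+): stack=[32] mem=[0,26,0,0]

Answer: 32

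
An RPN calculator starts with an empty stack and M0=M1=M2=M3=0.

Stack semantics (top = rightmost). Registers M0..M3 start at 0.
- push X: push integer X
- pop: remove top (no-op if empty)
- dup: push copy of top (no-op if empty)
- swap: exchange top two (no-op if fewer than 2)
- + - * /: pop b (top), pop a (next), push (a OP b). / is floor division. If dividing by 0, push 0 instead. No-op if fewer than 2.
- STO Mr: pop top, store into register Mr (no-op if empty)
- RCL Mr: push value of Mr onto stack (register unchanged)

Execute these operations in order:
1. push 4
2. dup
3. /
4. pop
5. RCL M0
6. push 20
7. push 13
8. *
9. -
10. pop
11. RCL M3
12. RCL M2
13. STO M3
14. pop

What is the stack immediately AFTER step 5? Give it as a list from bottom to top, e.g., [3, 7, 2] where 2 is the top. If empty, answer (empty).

After op 1 (push 4): stack=[4] mem=[0,0,0,0]
After op 2 (dup): stack=[4,4] mem=[0,0,0,0]
After op 3 (/): stack=[1] mem=[0,0,0,0]
After op 4 (pop): stack=[empty] mem=[0,0,0,0]
After op 5 (RCL M0): stack=[0] mem=[0,0,0,0]

[0]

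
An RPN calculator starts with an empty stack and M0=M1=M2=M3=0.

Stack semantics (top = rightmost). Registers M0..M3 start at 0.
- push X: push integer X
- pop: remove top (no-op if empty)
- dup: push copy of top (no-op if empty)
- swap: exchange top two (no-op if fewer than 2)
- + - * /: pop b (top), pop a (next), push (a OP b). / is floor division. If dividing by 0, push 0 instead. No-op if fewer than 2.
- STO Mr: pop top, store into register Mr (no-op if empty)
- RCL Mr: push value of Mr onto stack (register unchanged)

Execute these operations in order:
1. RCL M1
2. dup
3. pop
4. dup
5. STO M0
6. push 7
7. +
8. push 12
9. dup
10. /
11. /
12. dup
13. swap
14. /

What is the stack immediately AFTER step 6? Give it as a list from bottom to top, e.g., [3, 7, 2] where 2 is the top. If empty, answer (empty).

After op 1 (RCL M1): stack=[0] mem=[0,0,0,0]
After op 2 (dup): stack=[0,0] mem=[0,0,0,0]
After op 3 (pop): stack=[0] mem=[0,0,0,0]
After op 4 (dup): stack=[0,0] mem=[0,0,0,0]
After op 5 (STO M0): stack=[0] mem=[0,0,0,0]
After op 6 (push 7): stack=[0,7] mem=[0,0,0,0]

[0, 7]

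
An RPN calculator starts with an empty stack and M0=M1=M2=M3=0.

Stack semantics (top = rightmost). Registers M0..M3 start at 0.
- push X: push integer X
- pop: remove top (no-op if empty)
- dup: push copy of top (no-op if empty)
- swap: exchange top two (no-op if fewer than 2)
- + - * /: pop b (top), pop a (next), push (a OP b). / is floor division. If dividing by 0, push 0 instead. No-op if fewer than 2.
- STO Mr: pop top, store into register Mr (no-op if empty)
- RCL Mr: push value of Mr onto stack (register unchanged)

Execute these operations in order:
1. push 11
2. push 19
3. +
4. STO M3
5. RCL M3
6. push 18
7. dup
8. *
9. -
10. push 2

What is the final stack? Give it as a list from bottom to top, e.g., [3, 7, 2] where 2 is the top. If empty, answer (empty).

Answer: [-294, 2]

Derivation:
After op 1 (push 11): stack=[11] mem=[0,0,0,0]
After op 2 (push 19): stack=[11,19] mem=[0,0,0,0]
After op 3 (+): stack=[30] mem=[0,0,0,0]
After op 4 (STO M3): stack=[empty] mem=[0,0,0,30]
After op 5 (RCL M3): stack=[30] mem=[0,0,0,30]
After op 6 (push 18): stack=[30,18] mem=[0,0,0,30]
After op 7 (dup): stack=[30,18,18] mem=[0,0,0,30]
After op 8 (*): stack=[30,324] mem=[0,0,0,30]
After op 9 (-): stack=[-294] mem=[0,0,0,30]
After op 10 (push 2): stack=[-294,2] mem=[0,0,0,30]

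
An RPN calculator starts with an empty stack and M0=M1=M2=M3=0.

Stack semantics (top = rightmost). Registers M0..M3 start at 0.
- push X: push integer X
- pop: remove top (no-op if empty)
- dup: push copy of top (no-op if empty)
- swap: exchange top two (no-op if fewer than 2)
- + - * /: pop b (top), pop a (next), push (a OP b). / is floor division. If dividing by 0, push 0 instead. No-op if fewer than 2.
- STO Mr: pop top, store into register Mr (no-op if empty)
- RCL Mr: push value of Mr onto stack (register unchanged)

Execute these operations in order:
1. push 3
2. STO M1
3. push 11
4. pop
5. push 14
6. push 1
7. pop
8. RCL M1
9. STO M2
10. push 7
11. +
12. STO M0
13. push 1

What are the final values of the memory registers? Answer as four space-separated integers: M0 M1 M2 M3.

After op 1 (push 3): stack=[3] mem=[0,0,0,0]
After op 2 (STO M1): stack=[empty] mem=[0,3,0,0]
After op 3 (push 11): stack=[11] mem=[0,3,0,0]
After op 4 (pop): stack=[empty] mem=[0,3,0,0]
After op 5 (push 14): stack=[14] mem=[0,3,0,0]
After op 6 (push 1): stack=[14,1] mem=[0,3,0,0]
After op 7 (pop): stack=[14] mem=[0,3,0,0]
After op 8 (RCL M1): stack=[14,3] mem=[0,3,0,0]
After op 9 (STO M2): stack=[14] mem=[0,3,3,0]
After op 10 (push 7): stack=[14,7] mem=[0,3,3,0]
After op 11 (+): stack=[21] mem=[0,3,3,0]
After op 12 (STO M0): stack=[empty] mem=[21,3,3,0]
After op 13 (push 1): stack=[1] mem=[21,3,3,0]

Answer: 21 3 3 0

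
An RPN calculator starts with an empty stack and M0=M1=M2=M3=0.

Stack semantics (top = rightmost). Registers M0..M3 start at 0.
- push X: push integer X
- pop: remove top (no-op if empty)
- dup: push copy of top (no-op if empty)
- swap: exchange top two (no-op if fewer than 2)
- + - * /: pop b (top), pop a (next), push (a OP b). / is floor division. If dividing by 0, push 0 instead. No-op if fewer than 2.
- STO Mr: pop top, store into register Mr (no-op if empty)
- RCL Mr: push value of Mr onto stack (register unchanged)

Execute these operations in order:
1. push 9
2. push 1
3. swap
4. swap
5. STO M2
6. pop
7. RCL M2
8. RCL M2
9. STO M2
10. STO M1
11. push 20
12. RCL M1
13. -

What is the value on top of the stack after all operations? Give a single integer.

After op 1 (push 9): stack=[9] mem=[0,0,0,0]
After op 2 (push 1): stack=[9,1] mem=[0,0,0,0]
After op 3 (swap): stack=[1,9] mem=[0,0,0,0]
After op 4 (swap): stack=[9,1] mem=[0,0,0,0]
After op 5 (STO M2): stack=[9] mem=[0,0,1,0]
After op 6 (pop): stack=[empty] mem=[0,0,1,0]
After op 7 (RCL M2): stack=[1] mem=[0,0,1,0]
After op 8 (RCL M2): stack=[1,1] mem=[0,0,1,0]
After op 9 (STO M2): stack=[1] mem=[0,0,1,0]
After op 10 (STO M1): stack=[empty] mem=[0,1,1,0]
After op 11 (push 20): stack=[20] mem=[0,1,1,0]
After op 12 (RCL M1): stack=[20,1] mem=[0,1,1,0]
After op 13 (-): stack=[19] mem=[0,1,1,0]

Answer: 19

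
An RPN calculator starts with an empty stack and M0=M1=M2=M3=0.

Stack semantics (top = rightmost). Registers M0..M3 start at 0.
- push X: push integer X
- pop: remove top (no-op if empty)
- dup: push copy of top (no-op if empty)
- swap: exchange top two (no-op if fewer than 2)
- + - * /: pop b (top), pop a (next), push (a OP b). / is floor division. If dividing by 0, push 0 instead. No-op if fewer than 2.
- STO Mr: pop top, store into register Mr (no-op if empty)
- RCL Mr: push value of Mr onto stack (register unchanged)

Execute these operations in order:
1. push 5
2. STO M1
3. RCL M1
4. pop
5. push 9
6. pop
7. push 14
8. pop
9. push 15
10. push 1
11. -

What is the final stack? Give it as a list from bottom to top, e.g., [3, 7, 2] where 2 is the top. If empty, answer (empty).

Answer: [14]

Derivation:
After op 1 (push 5): stack=[5] mem=[0,0,0,0]
After op 2 (STO M1): stack=[empty] mem=[0,5,0,0]
After op 3 (RCL M1): stack=[5] mem=[0,5,0,0]
After op 4 (pop): stack=[empty] mem=[0,5,0,0]
After op 5 (push 9): stack=[9] mem=[0,5,0,0]
After op 6 (pop): stack=[empty] mem=[0,5,0,0]
After op 7 (push 14): stack=[14] mem=[0,5,0,0]
After op 8 (pop): stack=[empty] mem=[0,5,0,0]
After op 9 (push 15): stack=[15] mem=[0,5,0,0]
After op 10 (push 1): stack=[15,1] mem=[0,5,0,0]
After op 11 (-): stack=[14] mem=[0,5,0,0]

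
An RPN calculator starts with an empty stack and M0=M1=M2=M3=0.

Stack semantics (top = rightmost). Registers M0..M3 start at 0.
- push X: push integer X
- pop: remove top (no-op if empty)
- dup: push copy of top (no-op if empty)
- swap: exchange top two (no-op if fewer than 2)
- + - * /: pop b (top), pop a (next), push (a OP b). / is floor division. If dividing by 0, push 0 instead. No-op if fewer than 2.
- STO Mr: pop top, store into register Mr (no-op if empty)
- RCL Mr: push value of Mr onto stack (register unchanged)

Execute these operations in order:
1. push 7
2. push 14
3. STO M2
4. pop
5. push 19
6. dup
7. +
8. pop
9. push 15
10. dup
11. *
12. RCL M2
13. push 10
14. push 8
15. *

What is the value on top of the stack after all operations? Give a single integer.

After op 1 (push 7): stack=[7] mem=[0,0,0,0]
After op 2 (push 14): stack=[7,14] mem=[0,0,0,0]
After op 3 (STO M2): stack=[7] mem=[0,0,14,0]
After op 4 (pop): stack=[empty] mem=[0,0,14,0]
After op 5 (push 19): stack=[19] mem=[0,0,14,0]
After op 6 (dup): stack=[19,19] mem=[0,0,14,0]
After op 7 (+): stack=[38] mem=[0,0,14,0]
After op 8 (pop): stack=[empty] mem=[0,0,14,0]
After op 9 (push 15): stack=[15] mem=[0,0,14,0]
After op 10 (dup): stack=[15,15] mem=[0,0,14,0]
After op 11 (*): stack=[225] mem=[0,0,14,0]
After op 12 (RCL M2): stack=[225,14] mem=[0,0,14,0]
After op 13 (push 10): stack=[225,14,10] mem=[0,0,14,0]
After op 14 (push 8): stack=[225,14,10,8] mem=[0,0,14,0]
After op 15 (*): stack=[225,14,80] mem=[0,0,14,0]

Answer: 80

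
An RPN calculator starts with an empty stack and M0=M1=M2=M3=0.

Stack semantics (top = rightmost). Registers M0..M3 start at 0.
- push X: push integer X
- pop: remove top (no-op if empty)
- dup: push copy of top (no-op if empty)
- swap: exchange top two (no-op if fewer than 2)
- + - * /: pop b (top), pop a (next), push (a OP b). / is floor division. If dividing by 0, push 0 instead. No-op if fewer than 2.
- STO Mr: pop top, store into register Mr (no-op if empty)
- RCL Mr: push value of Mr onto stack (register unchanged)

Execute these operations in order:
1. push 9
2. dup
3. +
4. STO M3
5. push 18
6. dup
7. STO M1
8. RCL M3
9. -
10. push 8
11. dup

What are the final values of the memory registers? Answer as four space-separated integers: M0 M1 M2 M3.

Answer: 0 18 0 18

Derivation:
After op 1 (push 9): stack=[9] mem=[0,0,0,0]
After op 2 (dup): stack=[9,9] mem=[0,0,0,0]
After op 3 (+): stack=[18] mem=[0,0,0,0]
After op 4 (STO M3): stack=[empty] mem=[0,0,0,18]
After op 5 (push 18): stack=[18] mem=[0,0,0,18]
After op 6 (dup): stack=[18,18] mem=[0,0,0,18]
After op 7 (STO M1): stack=[18] mem=[0,18,0,18]
After op 8 (RCL M3): stack=[18,18] mem=[0,18,0,18]
After op 9 (-): stack=[0] mem=[0,18,0,18]
After op 10 (push 8): stack=[0,8] mem=[0,18,0,18]
After op 11 (dup): stack=[0,8,8] mem=[0,18,0,18]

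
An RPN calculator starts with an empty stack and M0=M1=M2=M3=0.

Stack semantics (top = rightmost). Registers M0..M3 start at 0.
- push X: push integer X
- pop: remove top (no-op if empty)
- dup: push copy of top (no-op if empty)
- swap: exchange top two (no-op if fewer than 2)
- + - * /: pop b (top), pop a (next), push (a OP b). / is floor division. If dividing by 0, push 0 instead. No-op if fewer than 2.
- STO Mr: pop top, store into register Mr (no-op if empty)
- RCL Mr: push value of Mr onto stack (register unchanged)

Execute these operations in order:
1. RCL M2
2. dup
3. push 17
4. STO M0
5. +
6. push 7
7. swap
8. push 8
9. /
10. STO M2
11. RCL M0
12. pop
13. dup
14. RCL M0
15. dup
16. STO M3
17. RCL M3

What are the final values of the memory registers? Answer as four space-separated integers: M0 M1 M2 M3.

After op 1 (RCL M2): stack=[0] mem=[0,0,0,0]
After op 2 (dup): stack=[0,0] mem=[0,0,0,0]
After op 3 (push 17): stack=[0,0,17] mem=[0,0,0,0]
After op 4 (STO M0): stack=[0,0] mem=[17,0,0,0]
After op 5 (+): stack=[0] mem=[17,0,0,0]
After op 6 (push 7): stack=[0,7] mem=[17,0,0,0]
After op 7 (swap): stack=[7,0] mem=[17,0,0,0]
After op 8 (push 8): stack=[7,0,8] mem=[17,0,0,0]
After op 9 (/): stack=[7,0] mem=[17,0,0,0]
After op 10 (STO M2): stack=[7] mem=[17,0,0,0]
After op 11 (RCL M0): stack=[7,17] mem=[17,0,0,0]
After op 12 (pop): stack=[7] mem=[17,0,0,0]
After op 13 (dup): stack=[7,7] mem=[17,0,0,0]
After op 14 (RCL M0): stack=[7,7,17] mem=[17,0,0,0]
After op 15 (dup): stack=[7,7,17,17] mem=[17,0,0,0]
After op 16 (STO M3): stack=[7,7,17] mem=[17,0,0,17]
After op 17 (RCL M3): stack=[7,7,17,17] mem=[17,0,0,17]

Answer: 17 0 0 17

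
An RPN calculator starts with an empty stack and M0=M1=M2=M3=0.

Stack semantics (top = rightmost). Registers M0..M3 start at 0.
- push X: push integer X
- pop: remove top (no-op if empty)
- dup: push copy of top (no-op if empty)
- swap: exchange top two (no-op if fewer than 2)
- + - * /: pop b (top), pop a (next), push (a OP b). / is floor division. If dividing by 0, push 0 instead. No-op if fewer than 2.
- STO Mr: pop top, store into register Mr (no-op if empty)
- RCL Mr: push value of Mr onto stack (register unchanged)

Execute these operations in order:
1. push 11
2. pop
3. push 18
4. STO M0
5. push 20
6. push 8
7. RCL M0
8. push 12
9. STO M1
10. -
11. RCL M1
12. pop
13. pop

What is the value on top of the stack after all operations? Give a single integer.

After op 1 (push 11): stack=[11] mem=[0,0,0,0]
After op 2 (pop): stack=[empty] mem=[0,0,0,0]
After op 3 (push 18): stack=[18] mem=[0,0,0,0]
After op 4 (STO M0): stack=[empty] mem=[18,0,0,0]
After op 5 (push 20): stack=[20] mem=[18,0,0,0]
After op 6 (push 8): stack=[20,8] mem=[18,0,0,0]
After op 7 (RCL M0): stack=[20,8,18] mem=[18,0,0,0]
After op 8 (push 12): stack=[20,8,18,12] mem=[18,0,0,0]
After op 9 (STO M1): stack=[20,8,18] mem=[18,12,0,0]
After op 10 (-): stack=[20,-10] mem=[18,12,0,0]
After op 11 (RCL M1): stack=[20,-10,12] mem=[18,12,0,0]
After op 12 (pop): stack=[20,-10] mem=[18,12,0,0]
After op 13 (pop): stack=[20] mem=[18,12,0,0]

Answer: 20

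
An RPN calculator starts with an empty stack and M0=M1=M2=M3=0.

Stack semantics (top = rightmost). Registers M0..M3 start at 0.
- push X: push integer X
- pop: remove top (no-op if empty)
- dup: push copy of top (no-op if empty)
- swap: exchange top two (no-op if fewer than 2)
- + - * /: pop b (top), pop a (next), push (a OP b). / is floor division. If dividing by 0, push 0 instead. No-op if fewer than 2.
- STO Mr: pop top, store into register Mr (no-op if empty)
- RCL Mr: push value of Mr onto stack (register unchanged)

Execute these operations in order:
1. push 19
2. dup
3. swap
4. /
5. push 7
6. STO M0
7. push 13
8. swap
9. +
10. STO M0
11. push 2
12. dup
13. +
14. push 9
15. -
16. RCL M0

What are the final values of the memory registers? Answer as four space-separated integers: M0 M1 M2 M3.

After op 1 (push 19): stack=[19] mem=[0,0,0,0]
After op 2 (dup): stack=[19,19] mem=[0,0,0,0]
After op 3 (swap): stack=[19,19] mem=[0,0,0,0]
After op 4 (/): stack=[1] mem=[0,0,0,0]
After op 5 (push 7): stack=[1,7] mem=[0,0,0,0]
After op 6 (STO M0): stack=[1] mem=[7,0,0,0]
After op 7 (push 13): stack=[1,13] mem=[7,0,0,0]
After op 8 (swap): stack=[13,1] mem=[7,0,0,0]
After op 9 (+): stack=[14] mem=[7,0,0,0]
After op 10 (STO M0): stack=[empty] mem=[14,0,0,0]
After op 11 (push 2): stack=[2] mem=[14,0,0,0]
After op 12 (dup): stack=[2,2] mem=[14,0,0,0]
After op 13 (+): stack=[4] mem=[14,0,0,0]
After op 14 (push 9): stack=[4,9] mem=[14,0,0,0]
After op 15 (-): stack=[-5] mem=[14,0,0,0]
After op 16 (RCL M0): stack=[-5,14] mem=[14,0,0,0]

Answer: 14 0 0 0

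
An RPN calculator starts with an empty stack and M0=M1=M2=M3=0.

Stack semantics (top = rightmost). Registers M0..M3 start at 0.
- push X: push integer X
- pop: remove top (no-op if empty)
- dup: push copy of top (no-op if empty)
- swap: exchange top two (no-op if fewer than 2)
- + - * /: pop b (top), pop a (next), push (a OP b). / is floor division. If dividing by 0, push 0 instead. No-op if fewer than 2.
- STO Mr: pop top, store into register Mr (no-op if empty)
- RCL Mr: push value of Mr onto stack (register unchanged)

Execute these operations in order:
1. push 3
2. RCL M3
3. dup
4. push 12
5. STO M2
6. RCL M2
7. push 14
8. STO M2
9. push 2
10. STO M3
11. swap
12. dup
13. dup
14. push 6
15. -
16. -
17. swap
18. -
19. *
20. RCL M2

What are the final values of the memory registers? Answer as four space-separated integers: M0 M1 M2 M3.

After op 1 (push 3): stack=[3] mem=[0,0,0,0]
After op 2 (RCL M3): stack=[3,0] mem=[0,0,0,0]
After op 3 (dup): stack=[3,0,0] mem=[0,0,0,0]
After op 4 (push 12): stack=[3,0,0,12] mem=[0,0,0,0]
After op 5 (STO M2): stack=[3,0,0] mem=[0,0,12,0]
After op 6 (RCL M2): stack=[3,0,0,12] mem=[0,0,12,0]
After op 7 (push 14): stack=[3,0,0,12,14] mem=[0,0,12,0]
After op 8 (STO M2): stack=[3,0,0,12] mem=[0,0,14,0]
After op 9 (push 2): stack=[3,0,0,12,2] mem=[0,0,14,0]
After op 10 (STO M3): stack=[3,0,0,12] mem=[0,0,14,2]
After op 11 (swap): stack=[3,0,12,0] mem=[0,0,14,2]
After op 12 (dup): stack=[3,0,12,0,0] mem=[0,0,14,2]
After op 13 (dup): stack=[3,0,12,0,0,0] mem=[0,0,14,2]
After op 14 (push 6): stack=[3,0,12,0,0,0,6] mem=[0,0,14,2]
After op 15 (-): stack=[3,0,12,0,0,-6] mem=[0,0,14,2]
After op 16 (-): stack=[3,0,12,0,6] mem=[0,0,14,2]
After op 17 (swap): stack=[3,0,12,6,0] mem=[0,0,14,2]
After op 18 (-): stack=[3,0,12,6] mem=[0,0,14,2]
After op 19 (*): stack=[3,0,72] mem=[0,0,14,2]
After op 20 (RCL M2): stack=[3,0,72,14] mem=[0,0,14,2]

Answer: 0 0 14 2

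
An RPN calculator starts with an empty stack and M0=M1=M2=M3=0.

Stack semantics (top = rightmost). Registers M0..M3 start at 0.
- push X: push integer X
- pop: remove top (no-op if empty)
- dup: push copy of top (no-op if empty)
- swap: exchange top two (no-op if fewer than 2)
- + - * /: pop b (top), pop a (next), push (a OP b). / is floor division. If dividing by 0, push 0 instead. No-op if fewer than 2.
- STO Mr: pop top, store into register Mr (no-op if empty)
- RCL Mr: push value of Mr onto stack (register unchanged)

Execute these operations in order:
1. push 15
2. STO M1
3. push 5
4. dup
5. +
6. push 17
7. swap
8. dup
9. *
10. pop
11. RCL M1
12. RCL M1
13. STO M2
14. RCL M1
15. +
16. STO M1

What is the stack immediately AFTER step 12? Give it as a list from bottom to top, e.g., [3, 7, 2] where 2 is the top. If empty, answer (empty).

After op 1 (push 15): stack=[15] mem=[0,0,0,0]
After op 2 (STO M1): stack=[empty] mem=[0,15,0,0]
After op 3 (push 5): stack=[5] mem=[0,15,0,0]
After op 4 (dup): stack=[5,5] mem=[0,15,0,0]
After op 5 (+): stack=[10] mem=[0,15,0,0]
After op 6 (push 17): stack=[10,17] mem=[0,15,0,0]
After op 7 (swap): stack=[17,10] mem=[0,15,0,0]
After op 8 (dup): stack=[17,10,10] mem=[0,15,0,0]
After op 9 (*): stack=[17,100] mem=[0,15,0,0]
After op 10 (pop): stack=[17] mem=[0,15,0,0]
After op 11 (RCL M1): stack=[17,15] mem=[0,15,0,0]
After op 12 (RCL M1): stack=[17,15,15] mem=[0,15,0,0]

[17, 15, 15]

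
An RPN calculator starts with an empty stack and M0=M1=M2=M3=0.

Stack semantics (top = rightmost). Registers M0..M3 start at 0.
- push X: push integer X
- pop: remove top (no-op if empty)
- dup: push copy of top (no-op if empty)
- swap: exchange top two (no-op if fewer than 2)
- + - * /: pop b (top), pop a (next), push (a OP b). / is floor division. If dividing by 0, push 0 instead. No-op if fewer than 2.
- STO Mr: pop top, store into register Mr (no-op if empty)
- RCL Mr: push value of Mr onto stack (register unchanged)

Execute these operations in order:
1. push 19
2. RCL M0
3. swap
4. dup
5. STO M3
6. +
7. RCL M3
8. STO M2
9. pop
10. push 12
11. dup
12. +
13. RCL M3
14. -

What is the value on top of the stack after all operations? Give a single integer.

Answer: 5

Derivation:
After op 1 (push 19): stack=[19] mem=[0,0,0,0]
After op 2 (RCL M0): stack=[19,0] mem=[0,0,0,0]
After op 3 (swap): stack=[0,19] mem=[0,0,0,0]
After op 4 (dup): stack=[0,19,19] mem=[0,0,0,0]
After op 5 (STO M3): stack=[0,19] mem=[0,0,0,19]
After op 6 (+): stack=[19] mem=[0,0,0,19]
After op 7 (RCL M3): stack=[19,19] mem=[0,0,0,19]
After op 8 (STO M2): stack=[19] mem=[0,0,19,19]
After op 9 (pop): stack=[empty] mem=[0,0,19,19]
After op 10 (push 12): stack=[12] mem=[0,0,19,19]
After op 11 (dup): stack=[12,12] mem=[0,0,19,19]
After op 12 (+): stack=[24] mem=[0,0,19,19]
After op 13 (RCL M3): stack=[24,19] mem=[0,0,19,19]
After op 14 (-): stack=[5] mem=[0,0,19,19]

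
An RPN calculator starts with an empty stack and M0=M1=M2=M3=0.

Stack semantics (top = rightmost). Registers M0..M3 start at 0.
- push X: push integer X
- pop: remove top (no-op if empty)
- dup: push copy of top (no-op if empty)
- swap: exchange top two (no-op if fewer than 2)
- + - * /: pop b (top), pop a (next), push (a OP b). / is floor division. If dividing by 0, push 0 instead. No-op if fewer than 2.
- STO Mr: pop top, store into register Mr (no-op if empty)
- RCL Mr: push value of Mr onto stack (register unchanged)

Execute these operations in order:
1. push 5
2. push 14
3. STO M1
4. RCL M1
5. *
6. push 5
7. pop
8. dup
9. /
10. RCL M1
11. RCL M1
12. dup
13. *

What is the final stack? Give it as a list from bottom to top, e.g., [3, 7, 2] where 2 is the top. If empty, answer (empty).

After op 1 (push 5): stack=[5] mem=[0,0,0,0]
After op 2 (push 14): stack=[5,14] mem=[0,0,0,0]
After op 3 (STO M1): stack=[5] mem=[0,14,0,0]
After op 4 (RCL M1): stack=[5,14] mem=[0,14,0,0]
After op 5 (*): stack=[70] mem=[0,14,0,0]
After op 6 (push 5): stack=[70,5] mem=[0,14,0,0]
After op 7 (pop): stack=[70] mem=[0,14,0,0]
After op 8 (dup): stack=[70,70] mem=[0,14,0,0]
After op 9 (/): stack=[1] mem=[0,14,0,0]
After op 10 (RCL M1): stack=[1,14] mem=[0,14,0,0]
After op 11 (RCL M1): stack=[1,14,14] mem=[0,14,0,0]
After op 12 (dup): stack=[1,14,14,14] mem=[0,14,0,0]
After op 13 (*): stack=[1,14,196] mem=[0,14,0,0]

Answer: [1, 14, 196]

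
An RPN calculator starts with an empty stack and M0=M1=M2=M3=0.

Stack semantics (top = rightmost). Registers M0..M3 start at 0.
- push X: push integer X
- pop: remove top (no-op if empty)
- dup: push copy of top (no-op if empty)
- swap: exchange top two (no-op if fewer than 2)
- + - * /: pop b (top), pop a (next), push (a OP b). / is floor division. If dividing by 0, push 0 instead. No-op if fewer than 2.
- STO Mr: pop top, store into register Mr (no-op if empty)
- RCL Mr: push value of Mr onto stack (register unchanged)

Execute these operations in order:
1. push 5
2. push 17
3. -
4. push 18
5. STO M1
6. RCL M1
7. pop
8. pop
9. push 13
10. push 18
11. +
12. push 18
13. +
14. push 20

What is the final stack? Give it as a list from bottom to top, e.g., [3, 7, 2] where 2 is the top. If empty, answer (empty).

After op 1 (push 5): stack=[5] mem=[0,0,0,0]
After op 2 (push 17): stack=[5,17] mem=[0,0,0,0]
After op 3 (-): stack=[-12] mem=[0,0,0,0]
After op 4 (push 18): stack=[-12,18] mem=[0,0,0,0]
After op 5 (STO M1): stack=[-12] mem=[0,18,0,0]
After op 6 (RCL M1): stack=[-12,18] mem=[0,18,0,0]
After op 7 (pop): stack=[-12] mem=[0,18,0,0]
After op 8 (pop): stack=[empty] mem=[0,18,0,0]
After op 9 (push 13): stack=[13] mem=[0,18,0,0]
After op 10 (push 18): stack=[13,18] mem=[0,18,0,0]
After op 11 (+): stack=[31] mem=[0,18,0,0]
After op 12 (push 18): stack=[31,18] mem=[0,18,0,0]
After op 13 (+): stack=[49] mem=[0,18,0,0]
After op 14 (push 20): stack=[49,20] mem=[0,18,0,0]

Answer: [49, 20]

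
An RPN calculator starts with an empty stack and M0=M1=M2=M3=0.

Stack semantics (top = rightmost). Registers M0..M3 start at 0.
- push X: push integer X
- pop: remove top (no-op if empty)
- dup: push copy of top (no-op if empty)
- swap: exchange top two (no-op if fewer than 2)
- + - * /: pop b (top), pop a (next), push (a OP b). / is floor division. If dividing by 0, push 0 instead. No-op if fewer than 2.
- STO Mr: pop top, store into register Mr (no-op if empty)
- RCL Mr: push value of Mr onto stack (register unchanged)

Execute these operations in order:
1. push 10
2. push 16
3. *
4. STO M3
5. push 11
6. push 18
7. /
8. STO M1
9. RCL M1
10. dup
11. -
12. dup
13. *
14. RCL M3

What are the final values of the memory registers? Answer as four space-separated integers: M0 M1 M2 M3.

Answer: 0 0 0 160

Derivation:
After op 1 (push 10): stack=[10] mem=[0,0,0,0]
After op 2 (push 16): stack=[10,16] mem=[0,0,0,0]
After op 3 (*): stack=[160] mem=[0,0,0,0]
After op 4 (STO M3): stack=[empty] mem=[0,0,0,160]
After op 5 (push 11): stack=[11] mem=[0,0,0,160]
After op 6 (push 18): stack=[11,18] mem=[0,0,0,160]
After op 7 (/): stack=[0] mem=[0,0,0,160]
After op 8 (STO M1): stack=[empty] mem=[0,0,0,160]
After op 9 (RCL M1): stack=[0] mem=[0,0,0,160]
After op 10 (dup): stack=[0,0] mem=[0,0,0,160]
After op 11 (-): stack=[0] mem=[0,0,0,160]
After op 12 (dup): stack=[0,0] mem=[0,0,0,160]
After op 13 (*): stack=[0] mem=[0,0,0,160]
After op 14 (RCL M3): stack=[0,160] mem=[0,0,0,160]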